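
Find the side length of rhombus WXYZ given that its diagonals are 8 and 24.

Half-diagonals are 4 and 12. side = sqrt(4^2 + 12^2) = sqrt(160) = 4*sqrt(10)

4*sqrt(10)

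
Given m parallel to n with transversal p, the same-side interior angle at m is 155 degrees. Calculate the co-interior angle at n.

Co-interior (same-side interior) angles are between the parallel lines on the same side of the transversal.
Unlike corresponding or alternate interior angles, they are supplementary rather than equal.
So the angle = 180 - 155 = 25 degrees.

25 degrees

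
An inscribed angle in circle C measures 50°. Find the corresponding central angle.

The inscribed angle theorem states that a central angle is always twice any inscribed angle that subtends the same arc.
Since the inscribed angle is 50°, the central angle = 2 × 50° = 100°.

100°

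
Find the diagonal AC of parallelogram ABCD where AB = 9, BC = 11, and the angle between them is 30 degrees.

Law of cosines: d^2 = 9^2 + 11^2 - 2(9)(11)cos(30°) = 202 - 99*sqrt(3), so d = sqrt(202 - 99*sqrt(3)).

sqrt(202 - 99*sqrt(3))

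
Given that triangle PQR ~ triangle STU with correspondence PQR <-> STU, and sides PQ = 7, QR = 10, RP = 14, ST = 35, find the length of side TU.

Similar triangles have proportional sides. Setting up the proportion:
ST / PQ = TU / QR
35 / 7 = TU / 10
TU = 10 * 35 / 7 = 50.

50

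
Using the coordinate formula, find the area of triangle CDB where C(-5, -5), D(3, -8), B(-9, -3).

Using the Shoelace formula for a triangle:
Area = (1/2)|x0(y1 - y2) + x1(y2 - y0) + x2(y0 - y1)|
Area = (1/2)|-5(-8 - -3) + 3(-3 - -5) + -9(-5 - -8)|
Area = (1/2)|25 + 6 + -27|
Area = (1/2)|4|
Area = (1/2)(4)
Area = 2

2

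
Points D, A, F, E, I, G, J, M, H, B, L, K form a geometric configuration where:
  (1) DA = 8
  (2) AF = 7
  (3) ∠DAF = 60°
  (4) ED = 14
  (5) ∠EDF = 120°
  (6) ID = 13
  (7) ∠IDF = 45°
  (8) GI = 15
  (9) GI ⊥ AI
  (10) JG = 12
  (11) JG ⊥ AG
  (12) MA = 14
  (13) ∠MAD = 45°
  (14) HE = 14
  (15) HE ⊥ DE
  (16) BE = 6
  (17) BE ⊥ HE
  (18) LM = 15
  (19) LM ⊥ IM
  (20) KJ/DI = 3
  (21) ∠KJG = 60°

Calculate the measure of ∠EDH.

Step 1: By the law of cosines on triangle DEH: DH² = 14² + 14² − 2·14·14·cos(90°) = 392, so DH = 14·√2.
Step 2: By the inverse law of cosines on triangle EDH: cos(∠EDH) = (14² + (14·√2)² − 14²) / (2·14·14·√2) = 392/554.37 = 0.7071, so ∠EDH = 45°.

Therefore, the measure of angle ∠EDH = 45°.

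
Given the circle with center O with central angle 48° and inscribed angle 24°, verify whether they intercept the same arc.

By the inscribed angle theorem, if both angles subtend the same arc, the inscribed angle must be half the central angle.
Half of 48° = 24°, which equals the given inscribed angle of 24°.
Therefore, yes, they correspond to the same arc.

Yes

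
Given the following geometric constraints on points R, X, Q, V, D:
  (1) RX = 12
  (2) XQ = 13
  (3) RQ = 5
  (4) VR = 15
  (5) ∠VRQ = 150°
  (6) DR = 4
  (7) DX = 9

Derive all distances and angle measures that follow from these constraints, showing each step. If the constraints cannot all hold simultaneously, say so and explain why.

The constraints are consistent.

Step 1: From QR = 5, RV = 15, and ∠QRV = 150°, by the law of cosines:
  QV² = QR² + RV² - 2·QR·RV·cos(150°) = 25 + 225 + 129.9 = 379.9
  QV ≈ 19.49

Step 2: From RD = 4, RX = 12, DX = 9, by the inverse law of cosines:
  cos(∠DRX) = (RD² + RX² - DX²) / (2·RD·RX)
  ∠DRX = 34.62°

Step 3: From RQ = 5, RX = 12, QX = 13, by the inverse law of cosines:
  cos(∠QRX) = (RQ² + RX² - QX²) / (2·RQ·RX)
  ∠QRX = 90°

Step 4: From XD = 9, XR = 12, DR = 4, by the inverse law of cosines:
  cos(∠DXR) = (XD² + XR² - DR²) / (2·XD·XR)
  ∠DXR = 14.63°

Step 5: From XQ = 13, XR = 12, QR = 5, by the inverse law of cosines:
  cos(∠QXR) = (XQ² + XR² - QR²) / (2·XQ·XR)
  ∠QXR = 22.62°

Step 6: From QR = 5, QX = 13, RX = 12, by the inverse law of cosines:
  cos(∠RQX) = (QR² + QX² - RX²) / (2·QR·QX)
  ∠RQX = 67.38°

Step 7: From DR = 4, DX = 9, RX = 12, by the inverse law of cosines:
  cos(∠RDX) = (DR² + DX² - RX²) / (2·DR·DX)
  ∠RDX = 130.75°

Step 8: From QR = 5, QV = 19.49, RV = 15, by the inverse law of cosines:
  cos(∠RQV) = (QR² + QV² - RV²) / (2·QR·QV)
  ∠RQV = 22.63°

Step 9: From VQ = 19.49, VR = 15, QR = 5, by the inverse law of cosines:
  cos(∠QVR) = (VQ² + VR² - QR²) / (2·VQ·VR)
  ∠QVR = 7.37°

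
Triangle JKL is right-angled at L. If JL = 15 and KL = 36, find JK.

JK = sqrt(15^2 + 36^2) = sqrt(1521) = 39

39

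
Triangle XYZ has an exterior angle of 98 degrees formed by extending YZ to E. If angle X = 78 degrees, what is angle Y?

By the exterior angle theorem: exterior angle = sum of remote interior angles.
98 = 78 + angle Y
angle Y = 98 - 78 = 20 degrees

20 degrees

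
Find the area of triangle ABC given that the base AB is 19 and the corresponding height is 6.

A triangle's area is half the area of a rectangle with the same base and height.
Area = (1/2) * 19 * 6 = 57.

57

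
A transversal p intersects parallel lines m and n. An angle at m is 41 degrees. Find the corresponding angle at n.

Corresponding angles formed by parallel lines and a transversal are equal.
The given angle is 41 degrees.
The corresponding angle = 41 degrees.

41 degrees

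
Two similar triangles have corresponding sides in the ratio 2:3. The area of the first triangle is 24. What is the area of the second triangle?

Area ratio = (2/3)^2 = 4/9. Area of the second triangle = 24 * 9/4 = 54.

54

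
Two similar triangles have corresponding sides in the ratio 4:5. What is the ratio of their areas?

The ratio of areas of similar triangles equals the square of the side ratio.
Side ratio = 4:5
Area ratio = (4/5)^2 = 16/25 = 16:25

16:25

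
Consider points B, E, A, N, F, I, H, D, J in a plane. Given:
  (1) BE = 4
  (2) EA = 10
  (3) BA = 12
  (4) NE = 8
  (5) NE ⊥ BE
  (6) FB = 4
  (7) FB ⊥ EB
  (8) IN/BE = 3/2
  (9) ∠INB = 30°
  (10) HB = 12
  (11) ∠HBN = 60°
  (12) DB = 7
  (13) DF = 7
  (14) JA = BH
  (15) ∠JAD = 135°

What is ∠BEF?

Step 1: By the law of cosines on triangle EBF: EF² = 4² + 4² − 2·4·4·cos(90°) = 32, so EF = 4·√2.
Step 2: By the inverse law of cosines on triangle BEF: cos(∠BEF) = (4² + (4·√2)² − 4²) / (2·4·4·√2) = 32/45.25 = 0.7071, so ∠BEF = 45°.

Therefore, the measure of angle ∠BEF = 45°.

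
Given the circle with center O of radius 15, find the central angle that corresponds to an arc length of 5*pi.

Arc length L = 2πr × θ/360, so θ = 360L / (2πr).
θ = 360 × 5*pi / (2π × 15)
θ = 60°
θ = 60°

60°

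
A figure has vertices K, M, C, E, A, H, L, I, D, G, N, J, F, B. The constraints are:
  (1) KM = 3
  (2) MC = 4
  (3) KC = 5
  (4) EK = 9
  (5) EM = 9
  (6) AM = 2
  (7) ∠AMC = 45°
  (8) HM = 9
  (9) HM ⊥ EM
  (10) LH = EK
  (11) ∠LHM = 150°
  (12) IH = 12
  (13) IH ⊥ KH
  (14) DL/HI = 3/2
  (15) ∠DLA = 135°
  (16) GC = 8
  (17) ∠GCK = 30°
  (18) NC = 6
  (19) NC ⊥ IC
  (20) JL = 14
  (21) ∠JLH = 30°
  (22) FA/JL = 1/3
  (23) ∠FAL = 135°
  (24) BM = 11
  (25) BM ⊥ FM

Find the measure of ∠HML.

From the given relations: LH = EK = 9.
Step 1: By the law of cosines on triangle MHL: ML² = 9² + 9² − 2·9·9·cos(150°) = 302.3, so ML ≈ 17.39.
Step 2: By the inverse law of cosines on triangle HML: cos(∠HML) = (9² + 17.39² − 9²) / (2·9·17.39) = 302.3/312.96 = 0.9659, so ∠HML = 15°.

Therefore, the measure of angle ∠HML = 15°.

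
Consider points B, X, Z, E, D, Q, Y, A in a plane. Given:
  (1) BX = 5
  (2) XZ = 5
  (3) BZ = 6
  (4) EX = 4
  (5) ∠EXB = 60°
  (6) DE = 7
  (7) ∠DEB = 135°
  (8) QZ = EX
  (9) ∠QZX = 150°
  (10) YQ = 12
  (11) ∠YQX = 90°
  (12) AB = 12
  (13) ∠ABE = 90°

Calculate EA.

Step 1: By the law of cosines on triangle BXE: BE² = 5² + 4² − 2·5·4·cos(60°) = 21, so BE = √21.
Step 2: By the law of cosines on triangle EBA: EA² = √21² + 12² − 2·√21·12·cos(90°) = 165, so EA = √165.

Therefore, the length of EA = √165.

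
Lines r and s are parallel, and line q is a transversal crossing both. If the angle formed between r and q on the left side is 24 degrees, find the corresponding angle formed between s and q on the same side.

Corresponding angles formed by parallel lines and a transversal are equal.
The given angle is 24 degrees.
The corresponding angle = 24 degrees.

24 degrees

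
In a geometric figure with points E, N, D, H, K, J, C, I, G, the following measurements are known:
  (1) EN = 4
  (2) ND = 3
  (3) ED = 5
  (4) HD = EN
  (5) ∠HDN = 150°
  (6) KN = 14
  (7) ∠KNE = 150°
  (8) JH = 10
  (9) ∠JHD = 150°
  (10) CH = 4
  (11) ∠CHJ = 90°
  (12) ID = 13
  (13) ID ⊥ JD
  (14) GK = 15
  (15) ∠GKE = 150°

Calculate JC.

Step 1: By the law of cosines on triangle JHC: JC² = 10² + 4² − 2·10·4·cos(90°) = 116, so JC = 2·√29.

Therefore, the length of JC = 2·√29.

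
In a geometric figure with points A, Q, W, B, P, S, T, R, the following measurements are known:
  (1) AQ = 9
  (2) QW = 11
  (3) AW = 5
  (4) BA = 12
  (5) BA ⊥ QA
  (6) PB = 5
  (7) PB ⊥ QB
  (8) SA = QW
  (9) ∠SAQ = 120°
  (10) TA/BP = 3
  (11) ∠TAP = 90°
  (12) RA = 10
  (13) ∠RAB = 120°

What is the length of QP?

Step 1: By the law of cosines on triangle BAQ: BQ² = 12² + 9² − 2·12·9·cos(90°) = 225, so BQ = 15.
Step 2: By the law of cosines on triangle QBP: QP² = 15² + 5² − 2·15·5·cos(90°) = 250, so QP = 5·√10.

Therefore, the length of QP = 5·√10.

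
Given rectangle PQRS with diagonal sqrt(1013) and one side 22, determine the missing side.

The diagonal of a rectangle forms a right triangle with the two sides.
Rearranging the Pythagorean theorem: missing side = sqrt(d^2 - known^2).
= sqrt(1013 - 484) = sqrt(529) = 23.

23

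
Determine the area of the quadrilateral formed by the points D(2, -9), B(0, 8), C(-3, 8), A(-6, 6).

Using the Shoelace formula for a quadrilateral (vertices in order):
Area = (1/2)|sum of (x_i * y_(i+1) - x_(i+1) * y_i)|
Terms: (2*8 - 0*-9) = 16, (0*8 - -3*8) = 24, (-3*6 - -6*8) = 30, (-6*-9 - 2*6) = 42
Sum = 112
Area = (1/2)(112) = 56

56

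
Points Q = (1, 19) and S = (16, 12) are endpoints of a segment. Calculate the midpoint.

The midpoint is the point halfway along the segment.
Move half the horizontal distance: 1 + (16 - 1)/2 = 1 + 15/2 = 17/2
Move half the vertical distance: 19 + (12 - 19)/2 = 19 + -7/2 = 31/2
Midpoint = (17/2, 31/2)

(17/2, 31/2)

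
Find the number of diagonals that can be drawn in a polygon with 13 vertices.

Each of the 13 vertices connects to 10 non-adjacent vertices via diagonals.
Total connections = 13 × 10 = 130, but each diagonal is counted twice.
Number of diagonals = 130 / 2 = 65.

65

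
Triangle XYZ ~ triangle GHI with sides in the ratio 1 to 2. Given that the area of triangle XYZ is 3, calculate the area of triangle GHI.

Area ratio = (1/2)^2 = 1/4. Area of GHI = 3 * 4/1 = 12.

12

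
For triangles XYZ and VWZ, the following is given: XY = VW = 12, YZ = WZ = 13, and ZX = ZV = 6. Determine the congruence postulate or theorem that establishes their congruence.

The given information matches SSS: All three pairs of corresponding sides are equal (Side-Side-Side).

SSS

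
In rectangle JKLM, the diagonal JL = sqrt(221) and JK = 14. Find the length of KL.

b = sqrt(d^2 - a^2) = sqrt(221 - 196) = sqrt(25) = 5

5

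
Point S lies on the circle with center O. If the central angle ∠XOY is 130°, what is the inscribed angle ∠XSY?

Inscribed angle = 130° / 2 = 65° (inscribed angle theorem).

65°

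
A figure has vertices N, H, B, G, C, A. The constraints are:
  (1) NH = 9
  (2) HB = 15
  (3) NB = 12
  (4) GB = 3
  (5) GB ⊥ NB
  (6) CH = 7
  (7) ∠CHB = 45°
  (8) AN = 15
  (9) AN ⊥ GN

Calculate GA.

Step 1: By the law of cosines on triangle GBN: GN² = 3² + 12² − 2·3·12·cos(90°) = 153, so GN = 3·√17.
Step 2: By the law of cosines on triangle GNA: GA² = (3·√17)² + 15² − 2·3·√17·15·cos(90°) = 378, so GA = 3·√42.

Therefore, the length of GA = 3·√42.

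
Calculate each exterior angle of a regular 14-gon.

Each exterior angle of a regular n-gon is 360 / n.
For n = 14: 360 / 14 = 180/7 degrees.

180/7 degrees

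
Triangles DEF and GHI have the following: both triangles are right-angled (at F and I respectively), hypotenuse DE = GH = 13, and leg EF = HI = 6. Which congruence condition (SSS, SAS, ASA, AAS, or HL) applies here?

Consider the given information: both triangles are right-angled (at F and I respectively), hypotenuse DE = GH = 13, and leg EF = HI = 6
This is not SAS or AAS: SAS requires two sides and the included angle between them. AAS requires two angles and a non-included side.
The correct criterion is HL. The hypotenuse and one leg of two right triangles are equal (Hypotenuse-Leg).

HL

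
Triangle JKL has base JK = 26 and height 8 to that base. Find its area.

A triangle's area is half the area of a rectangle with the same base and height.
Area = (1/2) * 26 * 8 = 104.

104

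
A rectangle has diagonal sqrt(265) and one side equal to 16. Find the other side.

Using the Pythagorean theorem: d^2 = a^2 + b^2
b^2 = d^2 - a^2
b^2 = 265 - 256
b^2 = 9
b = sqrt(9) = 3

3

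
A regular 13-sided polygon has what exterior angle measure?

Each exterior angle of a regular n-gon is 360 / n.
For n = 13: 360 / 13 = 360/13 degrees.

360/13 degrees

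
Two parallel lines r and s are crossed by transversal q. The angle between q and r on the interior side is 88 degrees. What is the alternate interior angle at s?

Alternate interior angles lie on opposite sides of the transversal, between the parallel lines.
By the alternate interior angle theorem, they are equal: 88 degrees.

88 degrees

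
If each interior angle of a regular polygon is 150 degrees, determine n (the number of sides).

Exterior angle = 180 - 150 = 30. n = 360 / 30 = 12.

12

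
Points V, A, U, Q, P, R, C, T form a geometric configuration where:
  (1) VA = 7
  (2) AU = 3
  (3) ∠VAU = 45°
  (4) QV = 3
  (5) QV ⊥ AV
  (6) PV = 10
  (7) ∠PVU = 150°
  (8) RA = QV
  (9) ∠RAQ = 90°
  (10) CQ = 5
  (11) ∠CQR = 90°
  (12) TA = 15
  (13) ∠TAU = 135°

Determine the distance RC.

From the given relations: RA = QV = 3.
Step 1: By the law of cosines on triangle QVA: QA² = 3² + 7² − 2·3·7·cos(90°) = 58, so QA = √58.
Step 2: By the law of cosines on triangle RAQ: RQ² = 3² + √58² − 2·3·√58·cos(90°) = 67, so RQ = √67.
Step 3: By the law of cosines on triangle RQC: RC² = √67² + 5² − 2·√67·5·cos(90°) = 92, so RC = 2·√23.

Therefore, the length of RC = 2·√23.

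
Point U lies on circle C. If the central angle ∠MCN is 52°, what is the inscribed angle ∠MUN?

Inscribed angle = 52° / 2 = 26° (inscribed angle theorem).

26°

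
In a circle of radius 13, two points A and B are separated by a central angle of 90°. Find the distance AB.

Drop a perpendicular from the center to the chord, bisecting both the chord and the central angle.
Each half-chord = r sin(θ/2) = 13 sin(45°).
The full chord = 2 × 13 × sin(45°) = 13*sqrt(2).

13*sqrt(2)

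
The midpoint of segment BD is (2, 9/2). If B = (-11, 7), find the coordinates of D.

Using the midpoint formula: M = ((x1 + x2)/2, (y1 + y2)/2)
We know M = (2, 9/2) and B = (-11, 7)
For x: 2 = (-11 + x2)/2, so x2 = 2*2 - -11 = 15
For y: 9/2 = (7 + y2)/2, so y2 = 2*9/2 - 7 = 2
D = (15, 2)

(15, 2)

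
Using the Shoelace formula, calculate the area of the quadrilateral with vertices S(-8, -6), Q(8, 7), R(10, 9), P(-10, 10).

The Shoelace formula works by pairing each vertex with the next (cycling back to the first).
For each pair, compute x_i*y_(i+1) - x_(i+1)*y_i:
  (-8*7 - 8*-6) = -8
  (8*9 - 10*7) = 2
  (10*10 - -10*9) = 190
  (-10*-6 - -8*10) = 140
Taking half the absolute value of the total: Area = (1/2)(324) = 162.

162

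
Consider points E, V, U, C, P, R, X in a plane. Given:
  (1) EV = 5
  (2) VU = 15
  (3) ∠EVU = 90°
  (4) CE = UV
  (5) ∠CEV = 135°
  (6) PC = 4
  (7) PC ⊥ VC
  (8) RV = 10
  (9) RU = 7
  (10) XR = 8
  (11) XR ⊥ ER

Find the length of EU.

Step 1: By the law of cosines on triangle EVU: EU² = 5² + 15² − 2·5·15·cos(90°) = 250, so EU = 5·√10.

Therefore, the length of EU = 5·√10.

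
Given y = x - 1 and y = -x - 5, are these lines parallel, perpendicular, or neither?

Slope of line 1: m1 = 1
Slope of line 2: m2 = -1
Two lines are perpendicular when the product of their slopes is -1 (negative reciprocals).
m1 * m2 = (1) * (-1) = -1, confirming perpendicularity.

Perpendicular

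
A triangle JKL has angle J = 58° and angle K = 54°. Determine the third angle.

angle L = 180 - 58 - 54 = 68 degrees.

68 degrees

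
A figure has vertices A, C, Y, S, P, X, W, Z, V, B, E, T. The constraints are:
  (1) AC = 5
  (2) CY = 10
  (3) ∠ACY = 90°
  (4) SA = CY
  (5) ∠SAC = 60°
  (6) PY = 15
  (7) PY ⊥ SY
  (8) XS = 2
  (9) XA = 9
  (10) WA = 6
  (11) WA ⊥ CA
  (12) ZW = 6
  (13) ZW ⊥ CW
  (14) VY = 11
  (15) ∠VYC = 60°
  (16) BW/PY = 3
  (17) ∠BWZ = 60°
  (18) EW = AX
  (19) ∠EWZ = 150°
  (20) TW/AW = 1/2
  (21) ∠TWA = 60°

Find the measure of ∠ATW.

From the given relations: TW = 1/2·AW = 1/2·6 = 3.
Step 1: By the law of cosines on triangle TWA: TA² = 3² + 6² − 2·3·6·cos(60°) = 27, so TA = 3·√3.
Step 2: By the inverse law of cosines on triangle ATW: cos(∠ATW) = ((3·√3)² + 3² − 6²) / (2·3·√3·3) = 0/31.18 = 0, so ∠ATW = 90°.

Therefore, the measure of angle ∠ATW = 90°.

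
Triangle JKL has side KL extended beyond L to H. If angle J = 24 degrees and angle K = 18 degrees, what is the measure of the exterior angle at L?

Exterior angle = 24 + 18 = 42 degrees (exterior angle theorem).

42 degrees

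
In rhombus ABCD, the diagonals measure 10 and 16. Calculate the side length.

Half-diagonals are 5 and 8. side = sqrt(5^2 + 8^2) = sqrt(89)

sqrt(89)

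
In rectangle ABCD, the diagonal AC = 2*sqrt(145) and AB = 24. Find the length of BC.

b = sqrt(d^2 - a^2) = sqrt(580 - 576) = sqrt(4) = 2

2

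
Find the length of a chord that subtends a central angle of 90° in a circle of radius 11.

Drop a perpendicular from the center to the chord, bisecting both the chord and the central angle.
Each half-chord = r sin(θ/2) = 11 sin(45°).
The full chord = 2 × 11 × sin(45°) = 11*sqrt(2).

11*sqrt(2)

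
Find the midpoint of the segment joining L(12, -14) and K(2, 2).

The midpoint is the average of the coordinates:
x: (12 + 2)/2 = 7
y: (-14 + 2)/2 = -6
Midpoint = (7, -6)

(7, -6)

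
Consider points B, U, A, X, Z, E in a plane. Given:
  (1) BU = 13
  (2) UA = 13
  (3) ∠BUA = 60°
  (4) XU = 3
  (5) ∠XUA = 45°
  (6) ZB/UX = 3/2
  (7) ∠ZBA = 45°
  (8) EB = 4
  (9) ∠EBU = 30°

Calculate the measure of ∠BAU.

Step 1: By the law of cosines on triangle AUB: AB² = 13² + 13² − 2·13·13·cos(60°) = 169, so AB = 13.
Step 2: By the inverse law of cosines on triangle BAU: cos(∠BAU) = (13² + 13² − 13²) / (2·13·13) = 169/338 = 0.5, so ∠BAU = 60°.

Therefore, the measure of angle ∠BAU = 60°.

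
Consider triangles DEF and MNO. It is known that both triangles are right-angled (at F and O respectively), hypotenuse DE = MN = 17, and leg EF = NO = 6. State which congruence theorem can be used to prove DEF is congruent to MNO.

The given information provides:
both triangles are right-angled (at F and O respectively), hypotenuse DE = MN = 17, and leg EF = NO = 6
This matches the HL congruence theorem.
The hypotenuse and one leg of two right triangles are equal (Hypotenuse-Leg).

HL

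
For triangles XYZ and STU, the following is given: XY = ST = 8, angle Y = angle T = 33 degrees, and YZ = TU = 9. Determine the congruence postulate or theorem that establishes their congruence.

The given information provides:
XY = ST = 8, angle Y = angle T = 33 degrees, and YZ = TU = 9
This matches the SAS congruence theorem.
Two pairs of corresponding sides and the included angle are equal (Side-Angle-Side).

SAS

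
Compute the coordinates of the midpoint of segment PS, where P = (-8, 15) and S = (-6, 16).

The midpoint is the point halfway along the segment.
Move half the horizontal distance: -8 + (-6 - -8)/2 = -8 + 2/2 = -7
Move half the vertical distance: 15 + (16 - 15)/2 = 15 + 1/2 = 31/2
Midpoint = (-7, 31/2)

(-7, 31/2)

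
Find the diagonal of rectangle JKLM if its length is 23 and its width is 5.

Using the Pythagorean theorem:
d² = 23² + 5² = 529 + 25 = 554
d = sqrt(554)

sqrt(554)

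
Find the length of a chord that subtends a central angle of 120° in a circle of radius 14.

Chord = 2(14) sin(60°) = 14*sqrt(3)

14*sqrt(3)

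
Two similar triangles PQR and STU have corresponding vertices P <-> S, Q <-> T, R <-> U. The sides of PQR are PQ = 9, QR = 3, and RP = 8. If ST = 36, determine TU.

Since the triangles are similar, the ratio of corresponding sides is constant.
Scale factor k = ST / PQ = 36 / 9 = 4
TU = k * QR = 4 * 3 = 12

12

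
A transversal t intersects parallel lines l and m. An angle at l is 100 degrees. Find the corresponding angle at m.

When a transversal crosses parallel lines, angles in the same position at each intersection are called corresponding angles.
These are always equal, so the answer is 100 degrees.

100 degrees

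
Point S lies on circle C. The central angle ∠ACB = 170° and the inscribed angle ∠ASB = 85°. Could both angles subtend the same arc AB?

By the inscribed angle theorem, if both angles subtend the same arc, the inscribed angle must be half the central angle.
Half of 170° = 85°, which equals the given inscribed angle of 85°.
Therefore, yes, they correspond to the same arc.

Yes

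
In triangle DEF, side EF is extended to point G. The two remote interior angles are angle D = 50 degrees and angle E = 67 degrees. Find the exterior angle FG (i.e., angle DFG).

By the exterior angle theorem, an exterior angle of a triangle equals the sum of the two remote interior angles.
Exterior angle = angle D + angle E
Exterior angle = 50 + 67 = 117 degrees

117 degrees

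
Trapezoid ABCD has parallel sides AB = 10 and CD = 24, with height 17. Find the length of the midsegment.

The midsegment of a trapezoid = (base1 + base2) / 2
midsegment = (10 + 24) / 2
midsegment = 34 / 2
midsegment = 17

17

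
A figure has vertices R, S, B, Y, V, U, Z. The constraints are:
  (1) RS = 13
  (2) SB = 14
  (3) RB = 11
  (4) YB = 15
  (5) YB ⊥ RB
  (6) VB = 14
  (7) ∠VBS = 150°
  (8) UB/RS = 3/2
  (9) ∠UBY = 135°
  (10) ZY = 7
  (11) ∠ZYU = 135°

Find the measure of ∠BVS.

Step 1: By the law of cosines on triangle VBS: VS² = 14² + 14² − 2·14·14·cos(150°) = 731.48, so VS ≈ 27.05.
Step 2: By the inverse law of cosines on triangle BVS: cos(∠BVS) = (14² + 27.05² − 14²) / (2·14·27.05) = 731.48/757.29 = 0.9659, so ∠BVS = 15°.

Therefore, the measure of angle ∠BVS = 15°.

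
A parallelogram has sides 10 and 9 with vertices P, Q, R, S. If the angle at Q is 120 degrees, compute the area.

Area = 10 * 9 * sin(120°) = 90 * sqrt(3)/2 = 45*sqrt(3)

45*sqrt(3)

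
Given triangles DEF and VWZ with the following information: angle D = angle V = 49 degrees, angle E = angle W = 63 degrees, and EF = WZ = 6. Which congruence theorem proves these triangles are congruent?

The given information matches AAS: Two pairs of corresponding angles and a non-included side are equal (Angle-Angle-Side).

AAS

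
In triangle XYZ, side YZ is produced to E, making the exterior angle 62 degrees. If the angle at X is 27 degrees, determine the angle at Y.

The exterior angle theorem states that an exterior angle equals the sum of the two non-adjacent interior angles.
So 62 = 27 + angle Y, which gives angle Y = 62 - 27 = 35 degrees.

35 degrees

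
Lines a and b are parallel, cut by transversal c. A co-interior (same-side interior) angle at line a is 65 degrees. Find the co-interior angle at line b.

Co-interior (same-side interior) angles are between the parallel lines on the same side of the transversal.
Unlike corresponding or alternate interior angles, they are supplementary rather than equal.
So the angle = 180 - 65 = 115 degrees.

115 degrees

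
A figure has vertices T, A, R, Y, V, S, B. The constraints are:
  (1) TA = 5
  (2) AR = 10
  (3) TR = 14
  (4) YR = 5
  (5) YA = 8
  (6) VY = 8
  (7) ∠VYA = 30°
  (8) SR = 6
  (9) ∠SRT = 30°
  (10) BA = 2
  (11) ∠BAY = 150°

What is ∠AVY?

Step 1: By the law of cosines on triangle VYA: VA² = 8² + 8² − 2·8·8·cos(30°) = 17.15, so VA ≈ 4.14.
Step 2: By the inverse law of cosines on triangle AVY: cos(∠AVY) = (4.14² + 8² − 8²) / (2·4.14·8) = 17.15/66.26 = 0.2588, so ∠AVY = 75°.

Therefore, the measure of angle ∠AVY = 75°.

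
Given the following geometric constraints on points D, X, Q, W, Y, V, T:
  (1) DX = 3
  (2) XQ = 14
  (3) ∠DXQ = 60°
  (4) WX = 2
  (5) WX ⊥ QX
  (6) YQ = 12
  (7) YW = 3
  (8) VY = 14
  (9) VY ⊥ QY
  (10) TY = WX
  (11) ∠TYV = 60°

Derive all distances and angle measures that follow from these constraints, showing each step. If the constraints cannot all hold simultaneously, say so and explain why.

The constraints are consistent.

From the given relations:
  TY = WX = 2

Step 1: From DX = 3, XQ = 14, and ∠DXQ = 60°, by the law of cosines:
  DQ² = DX² + XQ² - 2·DX·XQ·cos(60°) = 9 + 196 - 42 = 163
  DQ = √163

Step 2: From QX = 14, XW = 2, and ∠QXW = 90°, by the law of cosines:
  QW² = QX² + XW² - 2·QX·XW·cos(90°) = 196 + 4 - 0 = 200
  QW = 10·√2

Step 3: From QY = 12, YV = 14, and ∠QYV = 90°, by the law of cosines:
  QV² = QY² + YV² - 2·QY·YV·cos(90°) = 144 + 196 - 0 = 340
  QV = 2·√85

Step 4: From VY = 14, YT = 2, and ∠VYT = 60°, by the law of cosines:
  VT² = VY² + YT² - 2·VY·YT·cos(60°) = 196 + 4 - 28 = 172
  VT = 2·√43

Step 5: From DQ = √163, DX = 3, QX = 14, by the inverse law of cosines:
  cos(∠QDX) = (DQ² + DX² - QX²) / (2·DQ·DX)
  ∠QDX = 108.26°

Step 6: From QD = √163, QX = 14, DX = 3, by the inverse law of cosines:
  cos(∠DQX) = (QD² + QX² - DX²) / (2·QD·QX)
  ∠DQX = 11.74°

Step 7: From QV = 2·√85, QY = 12, VY = 14, by the inverse law of cosines:
  cos(∠VQY) = (QV² + QY² - VY²) / (2·QV·QY)
  ∠VQY = 49.4°

Step 8: From QW = 10·√2, QX = 14, WX = 2, by the inverse law of cosines:
  cos(∠WQX) = (QW² + QX² - WX²) / (2·QW·QX)
  ∠WQX = 8.13°

Step 9: From QW = 10·√2, QY = 12, WY = 3, by the inverse law of cosines:
  cos(∠WQY) = (QW² + QY² - WY²) / (2·QW·QY)
  ∠WQY = 9.25°

Step 10: From WQ = 10·√2, WX = 2, QX = 14, by the inverse law of cosines:
  cos(∠QWX) = (WQ² + WX² - QX²) / (2·WQ·WX)
  ∠QWX = 81.87°

Step 11: From WQ = 10·√2, WY = 3, QY = 12, by the inverse law of cosines:
  cos(∠QWY) = (WQ² + WY² - QY²) / (2·WQ·WY)
  ∠QWY = 40°

Step 12: From YQ = 12, YW = 3, QW = 10·√2, by the inverse law of cosines:
  cos(∠QYW) = (YQ² + YW² - QW²) / (2·YQ·YW)
  ∠QYW = 130.75°

Step 13: From VQ = 2·√85, VY = 14, QY = 12, by the inverse law of cosines:
  cos(∠QVY) = (VQ² + VY² - QY²) / (2·VQ·VY)
  ∠QVY = 40.6°

Step 14: From VT = 2·√43, VY = 14, TY = 2, by the inverse law of cosines:
  cos(∠TVY) = (VT² + VY² - TY²) / (2·VT·VY)
  ∠TVY = 7.59°

Step 15: From TV = 2·√43, TY = 2, VY = 14, by the inverse law of cosines:
  cos(∠VTY) = (TV² + TY² - VY²) / (2·TV·TY)
  ∠VTY = 112.41°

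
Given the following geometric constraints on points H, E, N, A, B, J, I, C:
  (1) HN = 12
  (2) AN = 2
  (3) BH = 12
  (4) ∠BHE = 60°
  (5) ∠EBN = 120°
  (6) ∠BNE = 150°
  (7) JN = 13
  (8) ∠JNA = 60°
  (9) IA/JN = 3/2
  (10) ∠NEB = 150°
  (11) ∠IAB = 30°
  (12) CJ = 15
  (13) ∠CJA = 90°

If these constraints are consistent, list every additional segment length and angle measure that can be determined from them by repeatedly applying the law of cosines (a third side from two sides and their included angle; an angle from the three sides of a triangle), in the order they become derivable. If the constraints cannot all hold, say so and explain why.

These constraints are not satisfiable: (5), (6) and (10) are the three interior angles of triangle EBN, which must sum to 180°, but 120° + 150° + 150° = 420°. No planar figure meets all of them, so nothing further can be derived.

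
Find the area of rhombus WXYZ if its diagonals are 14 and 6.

Area of a rhombus = (d1 * d2) / 2
Area = (14 * 6) / 2
Area = 84 / 2
Area = 42

42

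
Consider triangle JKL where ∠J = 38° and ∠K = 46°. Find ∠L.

angle L = 180 - 38 - 46 = 96 degrees.

96 degrees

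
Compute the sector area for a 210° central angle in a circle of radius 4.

The full circle has area πr² = π(4)² = 16*pi.
The sector covers 210° out of 360°, a fraction of 7/12.
Sector area = 16*pi × 7/12 = 28*pi/3.

28*pi/3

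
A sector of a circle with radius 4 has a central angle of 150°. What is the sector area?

Sector area = πr² × θ/360
= π × 4² × 5/12
= π × 16 × 5/12
= 20*pi/3

20*pi/3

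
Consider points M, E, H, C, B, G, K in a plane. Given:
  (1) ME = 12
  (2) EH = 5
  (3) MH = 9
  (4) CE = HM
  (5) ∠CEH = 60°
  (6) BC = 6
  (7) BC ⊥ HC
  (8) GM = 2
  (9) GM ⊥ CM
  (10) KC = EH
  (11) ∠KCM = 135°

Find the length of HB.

From the given relations: CE = HM = 9.
Step 1: By the law of cosines on triangle CEH: CH² = 9² + 5² − 2·9·5·cos(60°) = 61, so CH = √61.
Step 2: By the law of cosines on triangle HCB: HB² = √61² + 6² − 2·√61·6·cos(90°) = 97, so HB = √97.

Therefore, the length of HB = √97.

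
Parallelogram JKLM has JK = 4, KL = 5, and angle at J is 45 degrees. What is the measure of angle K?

Opposite sides of a parallelogram are parallel, so consecutive angles form co-interior angles on a transversal.
Co-interior angles sum to 180°, giving angle K = 180 - 45 = 135 degrees.

135 degrees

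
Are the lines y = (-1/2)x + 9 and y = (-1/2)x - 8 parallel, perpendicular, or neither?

Slope of line 1: m1 = -1/2
Slope of line 2: m2 = -1/2
Two lines are parallel if and only if they have equal slopes (or both are vertical).
Here m1 = m2 = -1/2, confirming the lines are parallel.

Parallel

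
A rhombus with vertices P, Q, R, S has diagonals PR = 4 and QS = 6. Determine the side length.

The diagonals of a rhombus bisect each other at right angles.
Half-diagonals: 4/2 = 2 and 6/2 = 3
side = sqrt(2^2 + 3^2)
side = sqrt(4 + 9)
side = sqrt(13)

sqrt(13)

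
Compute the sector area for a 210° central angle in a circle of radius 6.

The full circle has area πr² = π(6)² = 36*pi.
The sector covers 210° out of 360°, a fraction of 7/12.
Sector area = 36*pi × 7/12 = 21*pi.

21*pi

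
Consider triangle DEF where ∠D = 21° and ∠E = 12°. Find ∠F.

The interior angles sum to 180°: angle F = 180 - 21 - 12 = 147°.
The triangle is obtuse (angles 21°, 12°, 147°).

147 degrees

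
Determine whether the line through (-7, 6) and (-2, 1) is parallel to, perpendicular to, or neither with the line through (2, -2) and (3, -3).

Slope of line 1: m1 = (1 - 6)/(-2 - -7) = -5/5 = -1
Slope of line 2: m2 = (-3 - -2)/(3 - 2) = -1/1 = -1
Since m1 = m2 = -1, the lines are parallel.

Parallel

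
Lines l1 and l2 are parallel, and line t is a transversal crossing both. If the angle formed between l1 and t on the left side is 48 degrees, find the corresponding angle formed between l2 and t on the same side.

Corresponding angles formed by parallel lines and a transversal are equal.
The given angle is 48 degrees.
The corresponding angle = 48 degrees.

48 degrees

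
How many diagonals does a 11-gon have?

Total line segments between 11 vertices = C(11,2) = 55.
Subtract the 11 sides: 55 - 11 = 44 diagonals.

44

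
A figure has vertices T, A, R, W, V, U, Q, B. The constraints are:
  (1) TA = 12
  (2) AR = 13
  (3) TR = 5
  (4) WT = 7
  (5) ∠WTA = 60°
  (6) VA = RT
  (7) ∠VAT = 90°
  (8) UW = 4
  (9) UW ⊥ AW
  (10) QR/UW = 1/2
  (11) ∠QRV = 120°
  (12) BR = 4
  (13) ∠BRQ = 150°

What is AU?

Step 1: By the law of cosines on triangle ATW: AW² = 12² + 7² − 2·12·7·cos(60°) = 109, so AW = √109.
Step 2: By the law of cosines on triangle AWU: AU² = √109² + 4² − 2·√109·4·cos(90°) = 125, so AU = 5·√5.

Therefore, the length of AU = 5·√5.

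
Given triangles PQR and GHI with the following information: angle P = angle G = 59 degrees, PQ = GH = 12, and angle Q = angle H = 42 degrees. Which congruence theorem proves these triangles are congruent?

Consider the given information: angle P = angle G = 59 degrees, PQ = GH = 12, and angle Q = angle H = 42 degrees
This is not SAS or AAS: SAS requires two sides and the included angle between them. AAS requires two angles and a non-included side.
The correct criterion is ASA. Two pairs of corresponding angles and the included side are equal (Angle-Side-Angle).

ASA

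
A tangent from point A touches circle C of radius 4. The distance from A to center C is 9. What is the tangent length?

Let T be the point of tangency. Then CT ⊥ AT (radius ⊥ tangent).
In right triangle CTA: CA² = CT² + AT²
9² = 4² + AT²
AT² = 65, AT = sqrt(65)

sqrt(65)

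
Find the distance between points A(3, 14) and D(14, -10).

The horizontal distance is |14 - 3| = 11 and the vertical distance is |-10 - 14| = 24.
By the Pythagorean theorem, d = sqrt(11^2 + 24^2) = sqrt(697).

sqrt(697)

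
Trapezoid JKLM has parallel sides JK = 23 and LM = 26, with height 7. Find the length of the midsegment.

The midsegment of a trapezoid = (base1 + base2) / 2
midsegment = (23 + 26) / 2
midsegment = 49 / 2
midsegment = 49/2

49/2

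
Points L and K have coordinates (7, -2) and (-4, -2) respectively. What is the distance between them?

The horizontal distance is |-4 - 7| = 11 and the vertical distance is |-2 - -2| = 0.
By the Pythagorean theorem, d = sqrt(11^2 + 0^2) = sqrt(121) = 11.

11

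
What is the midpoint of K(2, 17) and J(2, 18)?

The midpoint is the average of the coordinates:
x: (2 + 2)/2 = 2
y: (17 + 18)/2 = 35/2
Midpoint = (2, 35/2)

(2, 35/2)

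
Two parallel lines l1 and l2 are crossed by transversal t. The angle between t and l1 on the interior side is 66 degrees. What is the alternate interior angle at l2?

Alternate interior angles lie on opposite sides of the transversal, between the parallel lines.
By the alternate interior angle theorem, they are equal: 66 degrees.

66 degrees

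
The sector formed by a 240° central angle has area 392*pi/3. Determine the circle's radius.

r² = 360 × 392*pi/3 / (π × 240) = 196, so r = 14.

14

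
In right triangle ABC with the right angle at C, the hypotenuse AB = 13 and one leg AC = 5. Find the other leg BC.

By the Pythagorean theorem: BC^2 = AB^2 - AC^2
BC^2 = 13^2 - 5^2 = 169 - 25 = 144
BC = sqrt(144) = 12

12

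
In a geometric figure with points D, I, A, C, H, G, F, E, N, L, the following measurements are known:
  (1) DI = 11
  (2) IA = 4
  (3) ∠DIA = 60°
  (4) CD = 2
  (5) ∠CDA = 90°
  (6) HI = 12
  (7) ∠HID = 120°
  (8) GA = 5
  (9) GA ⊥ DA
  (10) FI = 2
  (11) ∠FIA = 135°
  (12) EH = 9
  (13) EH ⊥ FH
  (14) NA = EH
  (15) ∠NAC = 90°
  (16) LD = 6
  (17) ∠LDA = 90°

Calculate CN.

From the given relations: NA = EH = 9.
Step 1: By the law of cosines on triangle DIA: DA² = 11² + 4² − 2·11·4·cos(60°) = 93, so DA = √93.
Step 2: By the law of cosines on triangle CDA: CA² = 2² + √93² − 2·2·√93·cos(90°) = 97, so CA = √97.
Step 3: By the law of cosines on triangle CAN: CN² = √97² + 9² − 2·√97·9·cos(90°) = 178, so CN = √178.

Therefore, the length of CN = √178.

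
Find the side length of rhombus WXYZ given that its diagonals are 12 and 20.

In a rhombus, the diagonals bisect each other perpendicularly, creating four congruent right triangles.
Each triangle has legs 6 (half of 12) and 10 (half of 20).
The hypotenuse of each right triangle is a side of the rhombus:
side = sqrt(6^2 + 10^2) = sqrt(136) = 2*sqrt(34)

2*sqrt(34)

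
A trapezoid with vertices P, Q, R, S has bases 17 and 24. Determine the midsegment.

midsegment = (17 + 24) / 2 = 41 / 2 = 41/2

41/2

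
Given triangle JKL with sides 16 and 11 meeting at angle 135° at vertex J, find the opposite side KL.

Law of cosines: KL^2 = 16^2 + 11^2 - 2(16)(11)cos(135°) = 176*sqrt(2) + 377, so KL = sqrt(176*sqrt(2) + 377).

sqrt(176*sqrt(2) + 377)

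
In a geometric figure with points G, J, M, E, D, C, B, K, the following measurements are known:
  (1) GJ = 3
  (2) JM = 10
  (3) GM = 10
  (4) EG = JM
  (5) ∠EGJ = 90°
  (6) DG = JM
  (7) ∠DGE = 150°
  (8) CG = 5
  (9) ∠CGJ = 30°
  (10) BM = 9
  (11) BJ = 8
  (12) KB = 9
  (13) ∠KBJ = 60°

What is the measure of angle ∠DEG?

From the given relations: EG = JM = 10; DG = JM = 10.
Step 1: By the law of cosines on triangle EGD: ED² = 10² + 10² − 2·10·10·cos(150°) = 373.21, so ED ≈ 19.32.
Step 2: By the inverse law of cosines on triangle DEG: cos(∠DEG) = (19.32² + 10² − 10²) / (2·19.32·10) = 373.21/386.37 = 0.9659, so ∠DEG = 15°.

Therefore, the measure of angle ∠DEG = 15°.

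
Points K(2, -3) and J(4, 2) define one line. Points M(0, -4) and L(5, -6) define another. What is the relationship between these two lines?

Slope of line 1: m1 = (2 - -3)/(4 - 2) = 5/2 = 5/2
Slope of line 2: m2 = (-6 - -4)/(5 - 0) = -2/5 = -2/5
m1 * m2 = -1, so perpendicular.

Perpendicular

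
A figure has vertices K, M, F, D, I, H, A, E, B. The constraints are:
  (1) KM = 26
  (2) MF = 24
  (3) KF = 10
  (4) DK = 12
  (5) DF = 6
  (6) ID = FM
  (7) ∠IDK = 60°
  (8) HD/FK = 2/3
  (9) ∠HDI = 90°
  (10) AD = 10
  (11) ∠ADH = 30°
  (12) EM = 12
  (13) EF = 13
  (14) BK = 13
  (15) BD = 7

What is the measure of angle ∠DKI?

From the given relations: ID = FM = 24.
Step 1: By the law of cosines on triangle KDI: KI² = 12² + 24² − 2·12·24·cos(60°) = 432, so KI = 12·√3.
Step 2: By the inverse law of cosines on triangle DKI: cos(∠DKI) = (12² + (12·√3)² − 24²) / (2·12·12·√3) = 0/498.83 = 0, so ∠DKI = 90°.

Therefore, the measure of angle ∠DKI = 90°.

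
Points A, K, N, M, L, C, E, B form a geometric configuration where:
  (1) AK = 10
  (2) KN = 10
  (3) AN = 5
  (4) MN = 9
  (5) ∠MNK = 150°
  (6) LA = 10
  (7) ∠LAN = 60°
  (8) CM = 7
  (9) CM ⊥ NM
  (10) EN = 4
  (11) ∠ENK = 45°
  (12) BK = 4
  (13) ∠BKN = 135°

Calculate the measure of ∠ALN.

Step 1: By the law of cosines on triangle LAN: LN² = 10² + 5² − 2·10·5·cos(60°) = 75, so LN = 5·√3.
Step 2: By the inverse law of cosines on triangle ALN: cos(∠ALN) = (10² + (5·√3)² − 5²) / (2·10·5·√3) = 150/173.21 = 0.866, so ∠ALN = 30°.

Therefore, the measure of angle ∠ALN = 30°.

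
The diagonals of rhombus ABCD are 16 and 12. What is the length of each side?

In a rhombus, the diagonals bisect each other perpendicularly, creating four congruent right triangles.
Each triangle has legs 8 (half of 16) and 6 (half of 12).
The hypotenuse of each right triangle is a side of the rhombus:
side = sqrt(8^2 + 6^2) = sqrt(100) = 10

10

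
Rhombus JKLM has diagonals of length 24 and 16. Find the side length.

Half-diagonals are 12 and 8. side = sqrt(12^2 + 8^2) = sqrt(208) = 4*sqrt(13)

4*sqrt(13)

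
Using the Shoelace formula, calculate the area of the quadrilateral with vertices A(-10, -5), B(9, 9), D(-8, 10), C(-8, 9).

Shoelace: sum of cross terms = 255, Area = (1/2)|255| = 255/2

255/2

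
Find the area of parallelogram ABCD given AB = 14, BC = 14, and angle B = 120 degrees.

Area = 14 * 14 * sin(120°) = 196 * sqrt(3)/2 = 98*sqrt(3)

98*sqrt(3)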